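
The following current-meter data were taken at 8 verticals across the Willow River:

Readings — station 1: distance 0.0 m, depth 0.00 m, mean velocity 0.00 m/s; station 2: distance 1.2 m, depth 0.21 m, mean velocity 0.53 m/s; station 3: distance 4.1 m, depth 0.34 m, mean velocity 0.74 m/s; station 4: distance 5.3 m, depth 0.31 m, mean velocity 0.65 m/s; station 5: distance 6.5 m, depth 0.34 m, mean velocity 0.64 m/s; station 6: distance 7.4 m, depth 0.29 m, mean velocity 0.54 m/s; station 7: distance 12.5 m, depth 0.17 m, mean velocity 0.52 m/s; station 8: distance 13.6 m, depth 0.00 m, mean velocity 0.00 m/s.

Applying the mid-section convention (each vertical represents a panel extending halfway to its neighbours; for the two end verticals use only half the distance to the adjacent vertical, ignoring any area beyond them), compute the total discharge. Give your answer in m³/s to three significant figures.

w_2 = (4.1 − 0.0)/2 = 2.05 m; q_2 = 0.53 × 0.21 × 2.05 = 0.2282 m³/s
w_3 = (5.3 − 1.2)/2 = 2.05 m; q_3 = 0.74 × 0.34 × 2.05 = 0.5158 m³/s
w_4 = (6.5 − 4.1)/2 = 1.2 m; q_4 = 0.65 × 0.31 × 1.2 = 0.2418 m³/s
w_5 = (7.4 − 5.3)/2 = 1.05 m; q_5 = 0.64 × 0.34 × 1.05 = 0.2285 m³/s
w_6 = (12.5 − 6.5)/2 = 3 m; q_6 = 0.54 × 0.29 × 3 = 0.4698 m³/s
w_7 = (13.6 − 7.4)/2 = 3.1 m; q_7 = 0.52 × 0.17 × 3.1 = 0.2740 m³/s
Stations 1, 8 contribute zero (depth or velocity is 0).
Q = Σ qᵢ = 1.958 m³/s

1.96 m³/s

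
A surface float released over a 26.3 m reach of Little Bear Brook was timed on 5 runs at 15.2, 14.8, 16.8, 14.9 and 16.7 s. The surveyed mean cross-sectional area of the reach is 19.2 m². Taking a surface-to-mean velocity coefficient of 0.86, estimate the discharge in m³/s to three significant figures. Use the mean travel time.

t̄ = (15.2 + 14.8 + 16.8 + 14.9 + 16.7) / 5 = 15.68 s
v_surface = L / t̄ = 26.3 / 15.68 = 1.677 m/s
v_mean = 0.86 × 1.677 = 1.442 m/s
Q = A × v_mean = 19.2 × 1.442 = 27.70 m³/s

27.7 m³/s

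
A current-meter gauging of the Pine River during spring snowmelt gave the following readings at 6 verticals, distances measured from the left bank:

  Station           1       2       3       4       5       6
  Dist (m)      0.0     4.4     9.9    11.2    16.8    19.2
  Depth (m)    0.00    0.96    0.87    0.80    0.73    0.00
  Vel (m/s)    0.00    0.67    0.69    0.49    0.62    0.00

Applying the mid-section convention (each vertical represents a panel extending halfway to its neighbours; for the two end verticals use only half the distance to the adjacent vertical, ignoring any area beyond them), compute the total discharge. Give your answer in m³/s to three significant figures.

w_2 = (9.9 − 0.0)/2 = 4.95 m; q_2 = 0.67 × 0.96 × 4.95 = 3.184 m³/s
w_3 = (11.2 − 4.4)/2 = 3.4 m; q_3 = 0.69 × 0.87 × 3.4 = 2.041 m³/s
w_4 = (16.8 − 9.9)/2 = 3.45 m; q_4 = 0.49 × 0.80 × 3.45 = 1.352 m³/s
w_5 = (19.2 − 11.2)/2 = 4 m; q_5 = 0.62 × 0.73 × 4 = 1.810 m³/s
Stations 1, 6 contribute zero (depth or velocity is 0).
Q = Σ qᵢ = 8.388 m³/s

8.39 m³/s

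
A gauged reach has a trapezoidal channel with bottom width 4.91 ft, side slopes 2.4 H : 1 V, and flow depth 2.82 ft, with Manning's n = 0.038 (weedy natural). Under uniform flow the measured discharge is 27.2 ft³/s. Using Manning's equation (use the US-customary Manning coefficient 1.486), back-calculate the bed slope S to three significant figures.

A = (b + z·y)·y = (4.91 + 2.4×2.82)×2.82 = 32.93 ft²
P = b + 2y√(1+z²) = 4.91 + 2×2.82×√(1+2.4²) = 19.57 ft
R = A/P = 32.93/19.57 = 1.682 ft
S = (Q·n / (1.486·A·R^(2/3)))² = (27.2×0.038 / (1.486×32.93×1.415))² = 0.0002229

0.000223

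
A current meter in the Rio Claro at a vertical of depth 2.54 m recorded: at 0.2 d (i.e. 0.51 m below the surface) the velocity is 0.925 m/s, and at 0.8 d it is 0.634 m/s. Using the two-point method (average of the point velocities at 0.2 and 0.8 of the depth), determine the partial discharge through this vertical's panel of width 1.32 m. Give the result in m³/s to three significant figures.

2.61 m³/s

v̄ = (0.925 + 0.634) / 2 = 0.7795 m/s
q = v̄ × d × w = 0.7795 × 2.54 × 1.32 = 2.614 m³/s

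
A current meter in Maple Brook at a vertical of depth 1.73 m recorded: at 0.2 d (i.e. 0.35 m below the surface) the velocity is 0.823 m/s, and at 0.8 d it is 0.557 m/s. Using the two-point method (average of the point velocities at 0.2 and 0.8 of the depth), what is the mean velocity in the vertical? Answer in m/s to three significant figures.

0.690 m/s

v̄ = (0.823 + 0.557) / 2 = 0.6900 m/s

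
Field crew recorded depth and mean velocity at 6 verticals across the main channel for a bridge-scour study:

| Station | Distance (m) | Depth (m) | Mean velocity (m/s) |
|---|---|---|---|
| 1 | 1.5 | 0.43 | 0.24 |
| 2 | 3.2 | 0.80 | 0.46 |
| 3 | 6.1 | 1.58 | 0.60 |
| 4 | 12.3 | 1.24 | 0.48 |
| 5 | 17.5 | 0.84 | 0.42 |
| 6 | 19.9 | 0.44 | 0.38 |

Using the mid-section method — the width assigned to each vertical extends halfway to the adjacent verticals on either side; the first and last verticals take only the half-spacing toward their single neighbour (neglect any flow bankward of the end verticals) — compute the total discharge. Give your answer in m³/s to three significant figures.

w_1 = (3.2 − 1.5)/2 = 0.85 m; q_1 = 0.24 × 0.43 × 0.85 = 0.08772 m³/s
w_2 = (6.1 − 1.5)/2 = 2.3 m; q_2 = 0.46 × 0.80 × 2.3 = 0.8464 m³/s
w_3 = (12.3 − 3.2)/2 = 4.55 m; q_3 = 0.60 × 1.58 × 4.55 = 4.313 m³/s
w_4 = (17.5 − 6.1)/2 = 5.7 m; q_4 = 0.48 × 1.24 × 5.7 = 3.393 m³/s
w_5 = (19.9 − 12.3)/2 = 3.8 m; q_5 = 0.42 × 0.84 × 3.8 = 1.341 m³/s
w_6 = (19.9 − 17.5)/2 = 1.2 m; q_6 = 0.38 × 0.44 × 1.2 = 0.2006 m³/s
Q = Σ qᵢ = 10.18 m³/s

10.2 m³/s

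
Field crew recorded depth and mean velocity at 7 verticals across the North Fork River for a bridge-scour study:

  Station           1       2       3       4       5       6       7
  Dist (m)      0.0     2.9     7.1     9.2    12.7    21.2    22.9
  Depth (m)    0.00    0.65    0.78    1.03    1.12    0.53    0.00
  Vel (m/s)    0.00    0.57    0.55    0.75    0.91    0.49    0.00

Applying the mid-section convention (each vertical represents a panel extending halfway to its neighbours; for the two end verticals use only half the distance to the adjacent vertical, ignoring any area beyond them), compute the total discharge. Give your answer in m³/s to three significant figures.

w_2 = (7.1 − 0.0)/2 = 3.55 m; q_2 = 0.57 × 0.65 × 3.55 = 1.315 m³/s
w_3 = (9.2 − 2.9)/2 = 3.15 m; q_3 = 0.55 × 0.78 × 3.15 = 1.351 m³/s
w_4 = (12.7 − 7.1)/2 = 2.8 m; q_4 = 0.75 × 1.03 × 2.8 = 2.163 m³/s
w_5 = (21.2 − 9.2)/2 = 6 m; q_5 = 0.91 × 1.12 × 6 = 6.115 m³/s
w_6 = (22.9 − 12.7)/2 = 5.1 m; q_6 = 0.49 × 0.53 × 5.1 = 1.324 m³/s
Stations 1, 7 contribute zero (depth or velocity is 0).
Q = Σ qᵢ = 12.27 m³/s

12.3 m³/s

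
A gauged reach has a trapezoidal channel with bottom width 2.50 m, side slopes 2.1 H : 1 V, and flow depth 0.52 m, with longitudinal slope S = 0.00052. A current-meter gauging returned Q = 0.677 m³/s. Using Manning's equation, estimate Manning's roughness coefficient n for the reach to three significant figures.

A = (b + z·y)·y = (2.50 + 2.1×0.52)×0.52 = 1.868 m²
P = b + 2y√(1+z²) = 2.50 + 2×0.52×√(1+2.1²) = 4.919 m
R = A/P = 1.868/4.919 = 0.3797 m
n = (1/Q)·A·R^(2/3)·S^(1/2) = (1/0.677) × 1.868 × 0.5244 × 0.02280 = 0.03299

0.0330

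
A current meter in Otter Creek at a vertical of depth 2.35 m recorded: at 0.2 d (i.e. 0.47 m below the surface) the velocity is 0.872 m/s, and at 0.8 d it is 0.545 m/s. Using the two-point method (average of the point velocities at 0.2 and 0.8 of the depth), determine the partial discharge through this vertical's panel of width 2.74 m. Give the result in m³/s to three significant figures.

4.56 m³/s

v̄ = (0.872 + 0.545) / 2 = 0.7085 m/s
q = v̄ × d × w = 0.7085 × 2.35 × 2.74 = 4.562 m³/s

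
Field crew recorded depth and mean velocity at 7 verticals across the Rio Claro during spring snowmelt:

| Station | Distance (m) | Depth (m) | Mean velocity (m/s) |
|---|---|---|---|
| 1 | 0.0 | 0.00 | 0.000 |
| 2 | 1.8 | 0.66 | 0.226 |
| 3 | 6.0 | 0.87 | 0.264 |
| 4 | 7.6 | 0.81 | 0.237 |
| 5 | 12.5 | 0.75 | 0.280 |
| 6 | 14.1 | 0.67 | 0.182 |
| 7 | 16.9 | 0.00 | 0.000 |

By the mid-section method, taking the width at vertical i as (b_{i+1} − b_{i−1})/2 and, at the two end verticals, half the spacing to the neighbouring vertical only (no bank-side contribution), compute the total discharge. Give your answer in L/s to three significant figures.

w_2 = (6.0 − 0.0)/2 = 3 m; q_2 = 0.226 × 0.66 × 3 = 0.4475 m³/s
w_3 = (7.6 − 1.8)/2 = 2.9 m; q_3 = 0.264 × 0.87 × 2.9 = 0.6661 m³/s
w_4 = (12.5 − 6.0)/2 = 3.25 m; q_4 = 0.237 × 0.81 × 3.25 = 0.6239 m³/s
w_5 = (14.1 − 7.6)/2 = 3.25 m; q_5 = 0.280 × 0.75 × 3.25 = 0.6825 m³/s
w_6 = (16.9 − 12.5)/2 = 2.2 m; q_6 = 0.182 × 0.67 × 2.2 = 0.2683 m³/s
Stations 1, 7 contribute zero (depth or velocity is 0).
Q = Σ qᵢ = 2.688 m³/s
= 2.688 × 1000 = 2688 L/s

2690 L/s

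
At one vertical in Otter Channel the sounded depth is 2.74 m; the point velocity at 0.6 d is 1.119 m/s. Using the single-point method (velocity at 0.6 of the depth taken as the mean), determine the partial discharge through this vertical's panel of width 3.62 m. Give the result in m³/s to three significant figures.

v̄ = v₀.₆ = 1.119 m/s
q = v̄ × d × w = 1.119 × 2.74 × 3.62 = 11.10 m³/s

11.1 m³/s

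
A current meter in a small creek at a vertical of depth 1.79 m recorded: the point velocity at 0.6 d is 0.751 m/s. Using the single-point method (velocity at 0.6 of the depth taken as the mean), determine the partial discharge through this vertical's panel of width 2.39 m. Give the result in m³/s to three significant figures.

3.21 m³/s

v̄ = v₀.₆ = 0.751 m/s
q = v̄ × d × w = 0.7510 × 1.79 × 2.39 = 3.213 m³/s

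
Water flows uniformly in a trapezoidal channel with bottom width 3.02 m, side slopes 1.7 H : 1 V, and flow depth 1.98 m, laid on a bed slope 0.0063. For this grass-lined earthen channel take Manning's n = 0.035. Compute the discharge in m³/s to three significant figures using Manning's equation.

A = (b + z·y)·y = (3.02 + 1.7×1.98)×1.98 = 12.64 m²
P = b + 2y√(1+z²) = 3.02 + 2×1.98×√(1+1.7²) = 10.83 m
R = A/P = 12.64/10.83 = 1.167 m
Q = (1/n)·A·R^(2/3)·S^(1/2) = (1/0.035) × 12.64 × 1.167^(2/3) × 0.0063^(1/2) = 31.79 m³/s

31.8 m³/s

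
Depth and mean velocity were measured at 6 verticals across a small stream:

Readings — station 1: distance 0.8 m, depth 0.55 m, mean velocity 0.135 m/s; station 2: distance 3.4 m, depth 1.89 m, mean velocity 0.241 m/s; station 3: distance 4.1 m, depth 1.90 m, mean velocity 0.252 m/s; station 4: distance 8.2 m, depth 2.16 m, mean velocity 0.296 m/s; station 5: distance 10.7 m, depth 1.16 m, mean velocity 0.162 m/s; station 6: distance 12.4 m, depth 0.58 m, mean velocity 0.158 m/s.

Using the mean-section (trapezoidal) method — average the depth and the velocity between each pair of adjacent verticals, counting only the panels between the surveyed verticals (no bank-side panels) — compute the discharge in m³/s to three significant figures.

Panel 1-2: Δb = 2.6 m, d̄ = (0.55+1.89)/2 = 1.22, v̄ = (0.135+0.241)/2 = 0.188 → q = 2.6×1.22×0.188 = 0.5963 m³/s
Panel 2-3: Δb = 0.7 m, d̄ = (1.89+1.90)/2 = 1.895, v̄ = (0.241+0.252)/2 = 0.2465 → q = 0.7×1.895×0.2465 = 0.3270 m³/s
Panel 3-4: Δb = 4.1 m, d̄ = (1.90+2.16)/2 = 2.03, v̄ = (0.252+0.296)/2 = 0.274 → q = 4.1×2.03×0.274 = 2.281 m³/s
Panel 4-5: Δb = 2.5 m, d̄ = (2.16+1.16)/2 = 1.66, v̄ = (0.296+0.162)/2 = 0.229 → q = 2.5×1.66×0.229 = 0.9504 m³/s
Panel 5-6: Δb = 1.7 m, d̄ = (1.16+0.58)/2 = 0.87, v̄ = (0.162+0.158)/2 = 0.16 → q = 1.7×0.87×0.16 = 0.2366 m³/s
Q = Σ q = 4.391 m³/s

4.39 m³/s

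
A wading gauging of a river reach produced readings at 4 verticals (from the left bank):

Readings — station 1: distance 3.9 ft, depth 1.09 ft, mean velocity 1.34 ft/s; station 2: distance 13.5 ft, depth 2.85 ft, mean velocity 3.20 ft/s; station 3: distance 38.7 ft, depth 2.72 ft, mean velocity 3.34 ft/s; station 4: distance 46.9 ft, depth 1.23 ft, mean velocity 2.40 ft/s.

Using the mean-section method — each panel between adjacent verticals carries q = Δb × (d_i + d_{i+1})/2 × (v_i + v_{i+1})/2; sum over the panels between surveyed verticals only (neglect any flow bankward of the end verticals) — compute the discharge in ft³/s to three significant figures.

Panel 1-2: Δb = 9.6 ft, d̄ = (1.09+2.85)/2 = 1.97, v̄ = (1.34+3.20)/2 = 2.27 → q = 9.6×1.97×2.27 = 42.93 ft³/s
Panel 2-3: Δb = 25.2 ft, d̄ = (2.85+2.72)/2 = 2.785, v̄ = (3.20+3.34)/2 = 3.27 → q = 25.2×2.785×3.27 = 229.5 ft³/s
Panel 3-4: Δb = 8.2 ft, d̄ = (2.72+1.23)/2 = 1.975, v̄ = (3.34+2.40)/2 = 2.87 → q = 8.2×1.975×2.87 = 46.48 ft³/s
Q = Σ q = 318.9 ft³/s

319 ft³/s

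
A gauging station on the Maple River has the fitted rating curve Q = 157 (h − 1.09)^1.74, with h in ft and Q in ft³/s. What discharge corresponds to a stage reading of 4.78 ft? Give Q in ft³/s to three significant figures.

Q = 157 × (4.78 − 1.09)^1.74 = 157 × 3.69^1.74 = 1522 ft³/s

1520 ft³/s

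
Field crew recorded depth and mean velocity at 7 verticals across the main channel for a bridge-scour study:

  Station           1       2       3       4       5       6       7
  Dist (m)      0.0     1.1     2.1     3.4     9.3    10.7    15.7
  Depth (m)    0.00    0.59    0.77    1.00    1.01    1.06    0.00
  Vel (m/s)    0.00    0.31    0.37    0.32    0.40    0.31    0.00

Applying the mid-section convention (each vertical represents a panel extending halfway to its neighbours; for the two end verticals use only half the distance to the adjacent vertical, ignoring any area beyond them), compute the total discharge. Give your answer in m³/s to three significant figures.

4.20 m³/s

w_2 = (2.1 − 0.0)/2 = 1.05 m; q_2 = 0.31 × 0.59 × 1.05 = 0.1920 m³/s
w_3 = (3.4 − 1.1)/2 = 1.15 m; q_3 = 0.37 × 0.77 × 1.15 = 0.3276 m³/s
w_4 = (9.3 − 2.1)/2 = 3.6 m; q_4 = 0.32 × 1.00 × 3.6 = 1.152 m³/s
w_5 = (10.7 − 3.4)/2 = 3.65 m; q_5 = 0.40 × 1.01 × 3.65 = 1.475 m³/s
w_6 = (15.7 − 9.3)/2 = 3.2 m; q_6 = 0.31 × 1.06 × 3.2 = 1.052 m³/s
Stations 1, 7 contribute zero (depth or velocity is 0).
Q = Σ qᵢ = 4.198 m³/s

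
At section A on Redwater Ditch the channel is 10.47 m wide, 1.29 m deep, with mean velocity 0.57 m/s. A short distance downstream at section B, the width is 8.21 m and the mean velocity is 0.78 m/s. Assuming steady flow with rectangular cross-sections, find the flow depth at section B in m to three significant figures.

1.20 m

Q = A₁V₁ = (10.47×1.29) × 0.57 = 7.699 m³/s
d₂ = Q/(b₂ V₂) = 7.699/(8.21×0.78) = 1.202 m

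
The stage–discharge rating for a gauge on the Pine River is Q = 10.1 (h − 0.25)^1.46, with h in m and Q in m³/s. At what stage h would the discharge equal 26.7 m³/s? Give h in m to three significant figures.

h − h₀ = (Q/C)^(1/b) = (26.7/10.1)^(1/1.46) = 1.946 m
h = 0.25 + 1.946 = 2.196 m

2.20 m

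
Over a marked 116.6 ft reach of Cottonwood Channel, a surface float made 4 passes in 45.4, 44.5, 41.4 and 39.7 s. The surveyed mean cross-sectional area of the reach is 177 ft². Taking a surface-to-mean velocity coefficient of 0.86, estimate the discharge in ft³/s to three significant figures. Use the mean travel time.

t̄ = (45.4 + 44.5 + 41.4 + 39.7) / 4 = 42.75 s
v_surface = L / t̄ = 116.6 / 42.75 = 2.727 ft/s
v_mean = 0.86 × 2.727 = 2.346 ft/s
Q = A × v_mean = 177 × 2.346 = 415.2 ft³/s

415 ft³/s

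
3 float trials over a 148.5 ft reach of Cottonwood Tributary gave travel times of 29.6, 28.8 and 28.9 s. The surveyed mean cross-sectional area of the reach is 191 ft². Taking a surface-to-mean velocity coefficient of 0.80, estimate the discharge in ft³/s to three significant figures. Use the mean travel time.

780 ft³/s

t̄ = (29.6 + 28.8 + 28.9) / 3 = 29.1 s
v_surface = L / t̄ = 148.5 / 29.1 = 5.103 ft/s
v_mean = 0.80 × 5.103 = 4.082 ft/s
Q = A × v_mean = 191 × 4.082 = 779.8 ft³/s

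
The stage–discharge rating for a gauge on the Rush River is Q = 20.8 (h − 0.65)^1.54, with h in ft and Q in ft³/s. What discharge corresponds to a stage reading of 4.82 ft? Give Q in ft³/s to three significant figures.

188 ft³/s

Q = 20.8 × (4.82 − 0.65)^1.54 = 20.8 × 4.17^1.54 = 187.5 ft³/s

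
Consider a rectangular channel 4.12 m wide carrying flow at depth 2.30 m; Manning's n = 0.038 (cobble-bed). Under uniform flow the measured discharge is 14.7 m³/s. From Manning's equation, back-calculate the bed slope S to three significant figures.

A = b·y = 4.12 × 2.30 = 9.476 m²
P = b + 2y = 4.12 + 2×2.30 = 8.720 m
R = A/P = 9.476/8.720 = 1.087 m
S = (Q·n / (1·A·R^(2/3)))² = (14.7×0.038 / (1×9.476×1.057))² = 0.003110

0.00311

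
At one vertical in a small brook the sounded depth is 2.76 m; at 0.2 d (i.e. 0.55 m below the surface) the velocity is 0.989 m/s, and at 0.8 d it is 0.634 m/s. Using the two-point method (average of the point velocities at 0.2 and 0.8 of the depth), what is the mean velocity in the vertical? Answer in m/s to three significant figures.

0.812 m/s

v̄ = (0.989 + 0.634) / 2 = 0.8115 m/s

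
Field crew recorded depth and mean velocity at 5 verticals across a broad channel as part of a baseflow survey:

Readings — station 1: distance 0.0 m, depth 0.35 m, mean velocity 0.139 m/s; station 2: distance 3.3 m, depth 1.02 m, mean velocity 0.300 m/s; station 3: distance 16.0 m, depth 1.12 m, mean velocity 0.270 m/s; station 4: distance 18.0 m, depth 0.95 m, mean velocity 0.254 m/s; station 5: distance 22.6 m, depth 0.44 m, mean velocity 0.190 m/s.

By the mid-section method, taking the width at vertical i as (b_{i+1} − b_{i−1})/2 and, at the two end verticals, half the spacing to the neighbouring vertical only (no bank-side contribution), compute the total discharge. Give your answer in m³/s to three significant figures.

5.74 m³/s

w_1 = (3.3 − 0.0)/2 = 1.65 m; q_1 = 0.139 × 0.35 × 1.65 = 0.08027 m³/s
w_2 = (16.0 − 0.0)/2 = 8 m; q_2 = 0.300 × 1.02 × 8 = 2.448 m³/s
w_3 = (18.0 − 3.3)/2 = 7.35 m; q_3 = 0.270 × 1.12 × 7.35 = 2.223 m³/s
w_4 = (22.6 − 16.0)/2 = 3.3 m; q_4 = 0.254 × 0.95 × 3.3 = 0.7963 m³/s
w_5 = (22.6 − 18.0)/2 = 2.3 m; q_5 = 0.190 × 0.44 × 2.3 = 0.1923 m³/s
Q = Σ qᵢ = 5.739 m³/s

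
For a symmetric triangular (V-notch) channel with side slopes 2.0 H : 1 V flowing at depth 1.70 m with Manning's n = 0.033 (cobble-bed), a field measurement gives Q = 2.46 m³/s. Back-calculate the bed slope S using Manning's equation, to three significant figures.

0.000284

A = z·y² = 2.0×1.70² = 5.780 m²
P = 2y√(1+z²) = 2×1.70×√(1+2.0²) = 7.603 m
R = A/P = 5.780/7.603 = 0.7603 m
S = (Q·n / (1·A·R^(2/3)))² = (2.46×0.033 / (1×5.780×0.8330))² = 0.0002843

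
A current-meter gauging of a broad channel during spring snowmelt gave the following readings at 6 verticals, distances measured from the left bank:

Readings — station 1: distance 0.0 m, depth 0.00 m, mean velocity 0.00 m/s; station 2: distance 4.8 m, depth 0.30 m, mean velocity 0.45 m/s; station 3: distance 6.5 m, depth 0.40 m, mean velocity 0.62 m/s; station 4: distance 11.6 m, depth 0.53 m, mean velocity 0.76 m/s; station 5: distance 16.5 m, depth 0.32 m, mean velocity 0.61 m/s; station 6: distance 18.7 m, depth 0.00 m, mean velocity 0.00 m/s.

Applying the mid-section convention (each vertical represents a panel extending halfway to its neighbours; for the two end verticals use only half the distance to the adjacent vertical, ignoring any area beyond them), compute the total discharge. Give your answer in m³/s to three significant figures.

3.99 m³/s

w_2 = (6.5 − 0.0)/2 = 3.25 m; q_2 = 0.45 × 0.30 × 3.25 = 0.4388 m³/s
w_3 = (11.6 − 4.8)/2 = 3.4 m; q_3 = 0.62 × 0.40 × 3.4 = 0.8432 m³/s
w_4 = (16.5 − 6.5)/2 = 5 m; q_4 = 0.76 × 0.53 × 5 = 2.014 m³/s
w_5 = (18.7 − 11.6)/2 = 3.55 m; q_5 = 0.61 × 0.32 × 3.55 = 0.6930 m³/s
Stations 1, 6 contribute zero (depth or velocity is 0).
Q = Σ qᵢ = 3.989 m³/s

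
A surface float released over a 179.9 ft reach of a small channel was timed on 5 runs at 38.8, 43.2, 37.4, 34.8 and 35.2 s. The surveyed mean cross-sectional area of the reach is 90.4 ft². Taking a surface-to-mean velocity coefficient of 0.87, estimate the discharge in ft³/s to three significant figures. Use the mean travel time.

374 ft³/s

t̄ = (38.8 + 43.2 + 37.4 + 34.8 + 35.2) / 5 = 37.88 s
v_surface = L / t̄ = 179.9 / 37.88 = 4.749 ft/s
v_mean = 0.87 × 4.749 = 4.132 ft/s
Q = A × v_mean = 90.4 × 4.132 = 373.5 ft³/s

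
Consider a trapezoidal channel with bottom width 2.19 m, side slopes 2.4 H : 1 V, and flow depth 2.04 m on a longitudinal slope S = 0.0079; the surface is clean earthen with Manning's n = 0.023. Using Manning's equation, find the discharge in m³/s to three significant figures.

A = (b + z·y)·y = (2.19 + 2.4×2.04)×2.04 = 14.46 m²
P = b + 2y√(1+z²) = 2.19 + 2×2.04×√(1+2.4²) = 12.80 m
R = A/P = 14.46/12.80 = 1.130 m
Q = (1/n)·A·R^(2/3)·S^(1/2) = (1/0.023) × 14.46 × 1.130^(2/3) × 0.0079^(1/2) = 60.59 m³/s

60.6 m³/s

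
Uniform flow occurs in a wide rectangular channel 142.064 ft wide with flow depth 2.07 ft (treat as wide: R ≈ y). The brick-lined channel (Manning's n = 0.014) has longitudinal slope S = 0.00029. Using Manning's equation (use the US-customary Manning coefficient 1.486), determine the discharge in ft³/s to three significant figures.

863 ft³/s

A = b·y = 142.064 × 2.07 = 294.1 ft²
Wide channel: R ≈ y = 2.07 ft
Q = (1.486/n)·A·R^(2/3)·S^(1/2) = (1.486/0.014) × 294.1 × 2.070^(2/3) × 0.00029^(1/2) = 863.4 ft³/s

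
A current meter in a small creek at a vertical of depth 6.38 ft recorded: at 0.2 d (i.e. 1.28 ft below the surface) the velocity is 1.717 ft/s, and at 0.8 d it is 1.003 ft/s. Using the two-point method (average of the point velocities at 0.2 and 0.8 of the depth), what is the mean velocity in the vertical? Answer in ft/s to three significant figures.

1.36 ft/s

v̄ = (1.717 + 1.003) / 2 = 1.360 ft/s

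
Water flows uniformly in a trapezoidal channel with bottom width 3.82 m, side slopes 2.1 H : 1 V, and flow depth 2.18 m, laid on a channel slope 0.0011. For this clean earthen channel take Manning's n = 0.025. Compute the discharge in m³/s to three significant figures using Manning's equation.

29.1 m³/s

A = (b + z·y)·y = (3.82 + 2.1×2.18)×2.18 = 18.31 m²
P = b + 2y√(1+z²) = 3.82 + 2×2.18×√(1+2.1²) = 13.96 m
R = A/P = 18.31/13.96 = 1.311 m
Q = (1/n)·A·R^(2/3)·S^(1/2) = (1/0.025) × 18.31 × 1.311^(2/3) × 0.0011^(1/2) = 29.10 m³/s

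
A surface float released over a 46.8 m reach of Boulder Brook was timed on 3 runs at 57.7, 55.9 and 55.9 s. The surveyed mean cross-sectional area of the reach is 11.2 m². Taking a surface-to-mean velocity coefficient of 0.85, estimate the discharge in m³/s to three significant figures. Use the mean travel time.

t̄ = (57.7 + 55.9 + 55.9) / 3 = 56.5 s
v_surface = L / t̄ = 46.8 / 56.5 = 0.8283 m/s
v_mean = 0.85 × 0.8283 = 0.7041 m/s
Q = A × v_mean = 11.2 × 0.7041 = 7.886 m³/s

7.89 m³/s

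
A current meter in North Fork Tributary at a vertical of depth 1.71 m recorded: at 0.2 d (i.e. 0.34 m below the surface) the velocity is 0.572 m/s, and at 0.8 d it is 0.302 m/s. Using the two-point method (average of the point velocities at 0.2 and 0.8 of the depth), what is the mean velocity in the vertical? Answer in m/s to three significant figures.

v̄ = (0.572 + 0.302) / 2 = 0.4370 m/s

0.437 m/s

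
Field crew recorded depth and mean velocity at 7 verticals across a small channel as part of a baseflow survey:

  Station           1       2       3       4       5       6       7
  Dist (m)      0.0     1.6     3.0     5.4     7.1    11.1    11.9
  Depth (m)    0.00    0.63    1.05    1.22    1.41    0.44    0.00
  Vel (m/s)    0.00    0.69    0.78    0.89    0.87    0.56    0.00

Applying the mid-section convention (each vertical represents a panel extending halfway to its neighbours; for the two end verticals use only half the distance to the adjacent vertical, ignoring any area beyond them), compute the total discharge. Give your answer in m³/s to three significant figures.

w_2 = (3.0 − 0.0)/2 = 1.5 m; q_2 = 0.69 × 0.63 × 1.5 = 0.6521 m³/s
w_3 = (5.4 − 1.6)/2 = 1.9 m; q_3 = 0.78 × 1.05 × 1.9 = 1.556 m³/s
w_4 = (7.1 − 3.0)/2 = 2.05 m; q_4 = 0.89 × 1.22 × 2.05 = 2.226 m³/s
w_5 = (11.1 − 5.4)/2 = 2.85 m; q_5 = 0.87 × 1.41 × 2.85 = 3.496 m³/s
w_6 = (11.9 − 7.1)/2 = 2.4 m; q_6 = 0.56 × 0.44 × 2.4 = 0.5914 m³/s
Stations 1, 7 contribute zero (depth or velocity is 0).
Q = Σ qᵢ = 8.521 m³/s

8.52 m³/s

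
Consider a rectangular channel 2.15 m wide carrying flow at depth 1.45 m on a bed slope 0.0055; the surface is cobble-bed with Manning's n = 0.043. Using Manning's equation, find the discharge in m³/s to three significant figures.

3.90 m³/s

A = b·y = 2.15 × 1.45 = 3.118 m²
P = b + 2y = 2.15 + 2×1.45 = 5.050 m
R = A/P = 3.118/5.050 = 0.6173 m
Q = (1/n)·A·R^(2/3)·S^(1/2) = (1/0.043) × 3.118 × 0.6173^(2/3) × 0.0055^(1/2) = 3.898 m³/s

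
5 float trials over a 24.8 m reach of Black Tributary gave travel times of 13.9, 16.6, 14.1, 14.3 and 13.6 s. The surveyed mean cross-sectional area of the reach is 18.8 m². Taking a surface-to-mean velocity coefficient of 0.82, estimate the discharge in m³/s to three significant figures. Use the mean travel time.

26.4 m³/s

t̄ = (13.9 + 16.6 + 14.1 + 14.3 + 13.6) / 5 = 14.5 s
v_surface = L / t̄ = 24.8 / 14.5 = 1.710 m/s
v_mean = 0.82 × 1.710 = 1.402 m/s
Q = A × v_mean = 18.8 × 1.402 = 26.37 m³/s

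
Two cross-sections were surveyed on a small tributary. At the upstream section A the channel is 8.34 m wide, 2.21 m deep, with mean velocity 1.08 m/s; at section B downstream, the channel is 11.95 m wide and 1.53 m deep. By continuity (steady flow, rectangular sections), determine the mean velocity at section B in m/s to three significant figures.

1.09 m/s

Q = A₁V₁ = (8.34×2.21) × 1.08 = 19.91 m³/s
A₂ = 11.95 × 1.53 = 18.28 m²
V₂ = Q/A₂ = 19.91/18.28 = 1.089 m/s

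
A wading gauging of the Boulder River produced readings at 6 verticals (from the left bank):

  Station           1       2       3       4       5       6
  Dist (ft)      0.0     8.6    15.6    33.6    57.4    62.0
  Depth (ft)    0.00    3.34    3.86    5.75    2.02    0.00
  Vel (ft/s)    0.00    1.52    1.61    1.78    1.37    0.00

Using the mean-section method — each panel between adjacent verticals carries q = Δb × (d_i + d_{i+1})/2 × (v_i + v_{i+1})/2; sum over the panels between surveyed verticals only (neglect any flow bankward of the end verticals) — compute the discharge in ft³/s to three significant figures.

346 ft³/s

Panel 1-2: Δb = 8.6 ft, d̄ = (0.00+3.34)/2 = 1.67, v̄ = (0.00+1.52)/2 = 0.76 → q = 8.6×1.67×0.76 = 10.92 ft³/s
Panel 2-3: Δb = 7 ft, d̄ = (3.34+3.86)/2 = 3.6, v̄ = (1.52+1.61)/2 = 1.565 → q = 7×3.6×1.565 = 39.44 ft³/s
Panel 3-4: Δb = 18 ft, d̄ = (3.86+5.75)/2 = 4.805, v̄ = (1.61+1.78)/2 = 1.695 → q = 18×4.805×1.695 = 146.6 ft³/s
Panel 4-5: Δb = 23.8 ft, d̄ = (5.75+2.02)/2 = 3.885, v̄ = (1.78+1.37)/2 = 1.575 → q = 23.8×3.885×1.575 = 145.6 ft³/s
Panel 5-6: Δb = 4.6 ft, d̄ = (2.02+0.00)/2 = 1.01, v̄ = (1.37+0.00)/2 = 0.685 → q = 4.6×1.01×0.685 = 3.183 ft³/s
Q = Σ q = 345.8 ft³/s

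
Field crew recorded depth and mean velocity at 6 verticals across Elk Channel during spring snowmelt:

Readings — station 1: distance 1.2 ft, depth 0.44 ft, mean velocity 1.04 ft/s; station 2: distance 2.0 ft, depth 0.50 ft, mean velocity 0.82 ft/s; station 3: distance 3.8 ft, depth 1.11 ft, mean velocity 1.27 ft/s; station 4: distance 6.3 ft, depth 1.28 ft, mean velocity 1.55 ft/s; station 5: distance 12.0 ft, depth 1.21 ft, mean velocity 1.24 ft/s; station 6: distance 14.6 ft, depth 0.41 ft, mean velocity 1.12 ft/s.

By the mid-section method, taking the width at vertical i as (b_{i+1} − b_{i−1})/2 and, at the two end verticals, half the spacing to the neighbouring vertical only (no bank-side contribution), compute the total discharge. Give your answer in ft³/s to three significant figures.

18.7 ft³/s

w_1 = (2.0 − 1.2)/2 = 0.4 ft; q_1 = 1.04 × 0.44 × 0.4 = 0.1830 ft³/s
w_2 = (3.8 − 1.2)/2 = 1.3 ft; q_2 = 0.82 × 0.50 × 1.3 = 0.5330 ft³/s
w_3 = (6.3 − 2.0)/2 = 2.15 ft; q_3 = 1.27 × 1.11 × 2.15 = 3.031 ft³/s
w_4 = (12.0 − 3.8)/2 = 4.1 ft; q_4 = 1.55 × 1.28 × 4.1 = 8.134 ft³/s
w_5 = (14.6 − 6.3)/2 = 4.15 ft; q_5 = 1.24 × 1.21 × 4.15 = 6.227 ft³/s
w_6 = (14.6 − 12.0)/2 = 1.3 ft; q_6 = 1.12 × 0.41 × 1.3 = 0.5970 ft³/s
Q = Σ qᵢ = 18.70 ft³/s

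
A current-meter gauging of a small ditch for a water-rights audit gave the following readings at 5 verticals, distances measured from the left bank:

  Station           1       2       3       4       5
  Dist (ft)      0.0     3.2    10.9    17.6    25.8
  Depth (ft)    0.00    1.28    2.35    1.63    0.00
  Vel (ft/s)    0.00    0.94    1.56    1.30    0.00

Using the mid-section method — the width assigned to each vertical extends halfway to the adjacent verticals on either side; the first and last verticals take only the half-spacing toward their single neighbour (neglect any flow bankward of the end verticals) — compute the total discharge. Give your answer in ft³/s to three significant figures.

w_2 = (10.9 − 0.0)/2 = 5.45 ft; q_2 = 0.94 × 1.28 × 5.45 = 6.557 ft³/s
w_3 = (17.6 − 3.2)/2 = 7.2 ft; q_3 = 1.56 × 2.35 × 7.2 = 26.40 ft³/s
w_4 = (25.8 − 10.9)/2 = 7.45 ft; q_4 = 1.30 × 1.63 × 7.45 = 15.79 ft³/s
Stations 1, 5 contribute zero (depth or velocity is 0).
Q = Σ qᵢ = 48.74 ft³/s

48.7 ft³/s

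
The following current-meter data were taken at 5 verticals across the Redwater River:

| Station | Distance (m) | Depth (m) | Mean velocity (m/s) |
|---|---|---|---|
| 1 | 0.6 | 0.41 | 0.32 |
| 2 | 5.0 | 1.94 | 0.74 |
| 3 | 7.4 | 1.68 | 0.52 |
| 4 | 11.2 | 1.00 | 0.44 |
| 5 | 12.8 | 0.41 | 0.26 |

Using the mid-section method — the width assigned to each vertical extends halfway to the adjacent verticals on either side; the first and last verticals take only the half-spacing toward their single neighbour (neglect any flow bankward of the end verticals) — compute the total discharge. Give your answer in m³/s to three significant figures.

9.15 m³/s

w_1 = (5.0 − 0.6)/2 = 2.2 m; q_1 = 0.32 × 0.41 × 2.2 = 0.2886 m³/s
w_2 = (7.4 − 0.6)/2 = 3.4 m; q_2 = 0.74 × 1.94 × 3.4 = 4.881 m³/s
w_3 = (11.2 − 5.0)/2 = 3.1 m; q_3 = 0.52 × 1.68 × 3.1 = 2.708 m³/s
w_4 = (12.8 − 7.4)/2 = 2.7 m; q_4 = 0.44 × 1.00 × 2.7 = 1.188 m³/s
w_5 = (12.8 − 11.2)/2 = 0.8 m; q_5 = 0.26 × 0.41 × 0.8 = 0.08528 m³/s
Q = Σ qᵢ = 9.151 m³/s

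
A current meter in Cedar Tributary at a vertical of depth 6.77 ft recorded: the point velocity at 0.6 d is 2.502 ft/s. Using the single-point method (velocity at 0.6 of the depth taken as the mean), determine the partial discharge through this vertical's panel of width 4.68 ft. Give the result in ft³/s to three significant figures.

v̄ = v₀.₆ = 2.502 ft/s
q = v̄ × d × w = 2.502 × 6.77 × 4.68 = 79.27 ft³/s

79.3 ft³/s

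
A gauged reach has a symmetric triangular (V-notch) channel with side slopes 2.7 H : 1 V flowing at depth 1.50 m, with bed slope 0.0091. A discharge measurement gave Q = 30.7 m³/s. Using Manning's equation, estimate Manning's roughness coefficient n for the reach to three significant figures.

A = z·y² = 2.7×1.50² = 6.075 m²
P = 2y√(1+z²) = 2×1.50×√(1+2.7²) = 8.638 m
R = A/P = 6.075/8.638 = 0.7033 m
n = (1/Q)·A·R^(2/3)·S^(1/2) = (1/30.7) × 6.075 × 0.7909 × 0.09539 = 0.01493

0.0149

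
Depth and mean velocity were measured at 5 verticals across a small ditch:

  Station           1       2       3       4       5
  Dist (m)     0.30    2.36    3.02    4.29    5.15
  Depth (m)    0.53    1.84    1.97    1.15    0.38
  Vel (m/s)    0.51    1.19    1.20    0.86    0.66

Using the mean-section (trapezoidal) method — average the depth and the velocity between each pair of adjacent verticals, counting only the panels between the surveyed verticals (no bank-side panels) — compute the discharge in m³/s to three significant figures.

6.12 m³/s

Panel 1-2: Δb = 2.06 m, d̄ = (0.53+1.84)/2 = 1.185, v̄ = (0.51+1.19)/2 = 0.85 → q = 2.06×1.185×0.85 = 2.075 m³/s
Panel 2-3: Δb = 0.66 m, d̄ = (1.84+1.97)/2 = 1.905, v̄ = (1.19+1.20)/2 = 1.195 → q = 0.66×1.905×1.195 = 1.502 m³/s
Panel 3-4: Δb = 1.27 m, d̄ = (1.97+1.15)/2 = 1.56, v̄ = (1.20+0.86)/2 = 1.03 → q = 1.27×1.56×1.03 = 2.041 m³/s
Panel 4-5: Δb = 0.86 m, d̄ = (1.15+0.38)/2 = 0.765, v̄ = (0.86+0.66)/2 = 0.76 → q = 0.86×0.765×0.76 = 0.5000 m³/s
Q = Σ q = 6.118 m³/s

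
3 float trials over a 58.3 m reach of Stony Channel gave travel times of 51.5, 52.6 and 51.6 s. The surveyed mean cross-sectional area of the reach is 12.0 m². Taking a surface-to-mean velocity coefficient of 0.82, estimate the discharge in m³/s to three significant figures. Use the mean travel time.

t̄ = (51.5 + 52.6 + 51.6) / 3 = 51.9 s
v_surface = L / t̄ = 58.3 / 51.9 = 1.123 m/s
v_mean = 0.82 × 1.123 = 0.9211 m/s
Q = A × v_mean = 12.0 × 0.9211 = 11.05 m³/s

11.1 m³/s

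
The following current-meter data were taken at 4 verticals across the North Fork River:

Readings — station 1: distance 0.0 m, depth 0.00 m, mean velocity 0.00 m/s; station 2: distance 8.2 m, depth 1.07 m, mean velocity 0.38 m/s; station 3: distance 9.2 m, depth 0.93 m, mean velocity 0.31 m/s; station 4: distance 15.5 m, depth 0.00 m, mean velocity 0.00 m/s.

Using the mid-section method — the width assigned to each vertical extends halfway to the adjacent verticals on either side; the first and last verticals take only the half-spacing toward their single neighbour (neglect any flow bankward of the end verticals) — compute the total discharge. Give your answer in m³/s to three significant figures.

2.92 m³/s

w_2 = (9.2 − 0.0)/2 = 4.6 m; q_2 = 0.38 × 1.07 × 4.6 = 1.870 m³/s
w_3 = (15.5 − 8.2)/2 = 3.65 m; q_3 = 0.31 × 0.93 × 3.65 = 1.052 m³/s
Stations 1, 4 contribute zero (depth or velocity is 0).
Q = Σ qᵢ = 2.923 m³/s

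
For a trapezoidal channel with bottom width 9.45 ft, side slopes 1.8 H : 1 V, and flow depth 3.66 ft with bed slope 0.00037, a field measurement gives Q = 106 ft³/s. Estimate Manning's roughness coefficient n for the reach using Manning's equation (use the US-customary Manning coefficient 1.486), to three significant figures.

A = (b + z·y)·y = (9.45 + 1.8×3.66)×3.66 = 58.70 ft²
P = b + 2y√(1+z²) = 9.45 + 2×3.66×√(1+1.8²) = 24.52 ft
R = A/P = 58.70/24.52 = 2.394 ft
n = (1.486/Q)·A·R^(2/3)·S^(1/2) = (1.486/106) × 58.70 × 1.789 × 0.01924 = 0.02832

0.0283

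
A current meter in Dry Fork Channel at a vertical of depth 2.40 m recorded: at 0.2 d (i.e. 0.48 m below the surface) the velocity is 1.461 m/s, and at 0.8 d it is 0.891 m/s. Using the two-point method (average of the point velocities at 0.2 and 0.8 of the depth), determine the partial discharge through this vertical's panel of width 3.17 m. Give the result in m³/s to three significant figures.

v̄ = (1.461 + 0.891) / 2 = 1.176 m/s
q = v̄ × d × w = 1.176 × 2.40 × 3.17 = 8.947 m³/s

8.95 m³/s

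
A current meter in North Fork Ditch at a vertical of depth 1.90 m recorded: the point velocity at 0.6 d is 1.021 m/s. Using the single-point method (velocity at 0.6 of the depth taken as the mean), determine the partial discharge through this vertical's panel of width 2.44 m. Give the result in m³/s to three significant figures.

4.73 m³/s

v̄ = v₀.₆ = 1.021 m/s
q = v̄ × d × w = 1.021 × 1.90 × 2.44 = 4.733 m³/s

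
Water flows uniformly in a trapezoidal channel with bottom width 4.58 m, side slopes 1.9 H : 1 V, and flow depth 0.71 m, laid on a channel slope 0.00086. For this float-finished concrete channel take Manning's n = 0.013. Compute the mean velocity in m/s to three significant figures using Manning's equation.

A = (b + z·y)·y = (4.58 + 1.9×0.71)×0.71 = 4.210 m²
P = b + 2y√(1+z²) = 4.58 + 2×0.71×√(1+1.9²) = 7.629 m
R = A/P = 4.210/7.629 = 0.5518 m
Q = (1/n)·A·R^(2/3)·S^(1/2) = (1/0.013) × 4.210 × 0.5518^(2/3) × 0.00086^(1/2) = 6.388 m³/s
V = Q/A = 6.388/4.210 = 1.518 m/s

1.52 m/s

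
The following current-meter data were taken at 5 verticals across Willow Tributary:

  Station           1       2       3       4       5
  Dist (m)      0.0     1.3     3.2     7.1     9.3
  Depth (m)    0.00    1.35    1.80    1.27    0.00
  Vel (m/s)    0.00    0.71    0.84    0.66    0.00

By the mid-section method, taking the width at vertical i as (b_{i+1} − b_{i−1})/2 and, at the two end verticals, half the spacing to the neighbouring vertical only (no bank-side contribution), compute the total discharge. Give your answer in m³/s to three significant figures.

8.47 m³/s

w_2 = (3.2 − 0.0)/2 = 1.6 m; q_2 = 0.71 × 1.35 × 1.6 = 1.534 m³/s
w_3 = (7.1 − 1.3)/2 = 2.9 m; q_3 = 0.84 × 1.80 × 2.9 = 4.385 m³/s
w_4 = (9.3 − 3.2)/2 = 3.05 m; q_4 = 0.66 × 1.27 × 3.05 = 2.557 m³/s
Stations 1, 5 contribute zero (depth or velocity is 0).
Q = Σ qᵢ = 8.475 m³/s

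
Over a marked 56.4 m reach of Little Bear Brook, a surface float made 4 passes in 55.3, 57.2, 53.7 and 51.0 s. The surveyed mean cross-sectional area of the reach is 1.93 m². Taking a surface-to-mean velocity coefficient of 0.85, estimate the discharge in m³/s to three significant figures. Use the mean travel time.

1.70 m³/s

t̄ = (55.3 + 57.2 + 53.7 + 51.0) / 4 = 54.3 s
v_surface = L / t̄ = 56.4 / 54.3 = 1.039 m/s
v_mean = 0.85 × 1.039 = 0.8829 m/s
Q = A × v_mean = 1.93 × 0.8829 = 1.704 m³/s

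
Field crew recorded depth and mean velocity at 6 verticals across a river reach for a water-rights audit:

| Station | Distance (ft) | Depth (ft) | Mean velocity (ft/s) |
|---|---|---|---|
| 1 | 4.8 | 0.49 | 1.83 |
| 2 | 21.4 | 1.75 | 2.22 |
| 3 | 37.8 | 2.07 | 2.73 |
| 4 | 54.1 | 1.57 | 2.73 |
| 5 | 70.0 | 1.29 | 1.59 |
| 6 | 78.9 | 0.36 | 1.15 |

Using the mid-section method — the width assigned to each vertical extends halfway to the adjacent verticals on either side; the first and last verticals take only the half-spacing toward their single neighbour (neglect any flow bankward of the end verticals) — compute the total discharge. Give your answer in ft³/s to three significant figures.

260 ft³/s

w_1 = (21.4 − 4.8)/2 = 8.3 ft; q_1 = 1.83 × 0.49 × 8.3 = 7.443 ft³/s
w_2 = (37.8 − 4.8)/2 = 16.5 ft; q_2 = 2.22 × 1.75 × 16.5 = 64.10 ft³/s
w_3 = (54.1 − 21.4)/2 = 16.35 ft; q_3 = 2.73 × 2.07 × 16.35 = 92.40 ft³/s
w_4 = (70.0 − 37.8)/2 = 16.1 ft; q_4 = 2.73 × 1.57 × 16.1 = 69.01 ft³/s
w_5 = (78.9 − 54.1)/2 = 12.4 ft; q_5 = 1.59 × 1.29 × 12.4 = 25.43 ft³/s
w_6 = (78.9 − 70.0)/2 = 4.45 ft; q_6 = 1.15 × 0.36 × 4.45 = 1.842 ft³/s
Q = Σ qᵢ = 260.2 ft³/s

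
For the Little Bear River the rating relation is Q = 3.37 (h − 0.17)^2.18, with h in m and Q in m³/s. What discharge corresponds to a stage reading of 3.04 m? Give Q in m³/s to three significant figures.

Q = 3.37 × (3.04 − 0.17)^2.18 = 3.37 × 2.87^2.18 = 33.56 m³/s

33.6 m³/s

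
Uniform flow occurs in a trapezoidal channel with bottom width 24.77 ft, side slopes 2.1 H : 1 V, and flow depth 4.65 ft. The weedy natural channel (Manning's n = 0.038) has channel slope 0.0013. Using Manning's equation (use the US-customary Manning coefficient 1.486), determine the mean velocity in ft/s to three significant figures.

A = (b + z·y)·y = (24.77 + 2.1×4.65)×4.65 = 160.6 ft²
P = b + 2y√(1+z²) = 24.77 + 2×4.65×√(1+2.1²) = 46.40 ft
R = A/P = 160.6/46.40 = 3.461 ft
Q = (1.486/n)·A·R^(2/3)·S^(1/2) = (1.486/0.038) × 160.6 × 3.461^(2/3) × 0.0013^(1/2) = 518.1 ft³/s
V = Q/A = 518.1/160.6 = 3.226 ft/s

3.23 ft/s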